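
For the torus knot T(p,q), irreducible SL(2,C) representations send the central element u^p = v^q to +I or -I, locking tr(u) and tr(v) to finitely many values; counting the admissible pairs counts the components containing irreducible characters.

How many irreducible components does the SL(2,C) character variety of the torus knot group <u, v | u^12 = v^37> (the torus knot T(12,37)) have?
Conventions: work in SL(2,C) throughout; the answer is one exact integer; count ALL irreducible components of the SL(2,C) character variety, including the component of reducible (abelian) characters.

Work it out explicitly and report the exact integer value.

199

In the torus knot group T(12,37), u^12 = v^37 is central, so an irreducible representation sends it to +I or -I (Schur).
On an irreducible component, tr(u) is locked at 2*cos(pi*alpha/12) for some alpha in 1..11, and tr(v) at 2*cos(pi*beta/37) for some beta in 1..36.
Consistency of u^12 = (-1)^alpha I with v^37 = (-1)^beta I forces alpha = beta (mod 2).
Counting: 6 odd alphas x 18 odd betas + 5 even alphas x 18 even betas = 108 + 90 = 198.
components with irreducible characters: 198; plus the single component of reducible (abelian) characters: total 199.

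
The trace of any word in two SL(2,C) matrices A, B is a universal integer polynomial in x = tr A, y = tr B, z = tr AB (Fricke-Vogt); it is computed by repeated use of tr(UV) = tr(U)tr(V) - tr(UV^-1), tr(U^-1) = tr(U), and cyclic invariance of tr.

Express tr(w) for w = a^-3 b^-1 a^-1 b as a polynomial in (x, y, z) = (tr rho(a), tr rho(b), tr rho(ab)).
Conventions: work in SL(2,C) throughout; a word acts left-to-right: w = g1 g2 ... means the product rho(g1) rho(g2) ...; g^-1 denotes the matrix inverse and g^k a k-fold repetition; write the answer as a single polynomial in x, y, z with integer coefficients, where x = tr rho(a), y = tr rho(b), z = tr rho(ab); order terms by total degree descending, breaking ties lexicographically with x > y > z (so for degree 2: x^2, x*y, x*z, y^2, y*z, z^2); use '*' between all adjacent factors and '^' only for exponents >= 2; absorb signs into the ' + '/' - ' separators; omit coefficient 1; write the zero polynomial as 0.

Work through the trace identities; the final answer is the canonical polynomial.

x^3*y*z - x^2*y^2 - x^2*z^2 - x*y*z + x^2 + y^2 + z^2 - 2

apply: trace(b a^-1) = trace(b)*trace(a) - trace(b a)  (eliminate a^-1) = x*y - z
trace(a^-2 b) = trace(b a^-1)*trace(a) - trace(b)  (eliminate a^-1) = x^2*y - x*z - y
trace(b a^-3) = trace(a^-2 b)*trace(a) - trace(a^-2 b a)  (eliminate a^-1) = x^3*y - x^2*z - 2*x*y + z
trace(a^-1 b a^-3) = trace(b a^-3)*trace(a) - trace(b a^-2)  (eliminate a^-1) = x^4*y - x^3*z - 3*x^2*y + 2*x*z + y
trace(b^2) = trace(b)*trace(b) - trace(1)  (reduce the b square) = y^2 - 2
use: trace(b^2 a) = trace(b)*trace(a b) - trace(a)  (reduce the b square) = y*z - x
apply: trace(a^-1 b^2) = trace(b^2)*trace(a) - trace(b^2 a)  (eliminate a^-1) = x*y^2 - y*z - x
use: trace(a^-1 b^2 a^-1) = trace(a^-1 b^2)*trace(a) - trace(a^-1 b^2 a)  (eliminate a^-1) = x^2*y^2 - x*y*z - x^2 - y^2 + 2
trace(b a^-3 b) = trace(a^-1 b^2 a^-1)*trace(a) - trace(a^-1 b^2)  (eliminate a^-1) = x^3*y^2 - x^2*y*z - x^3 - 2*x*y^2 + y*z + 3*x
use: trace(b a b a) = trace(b a)*trace(b a) - trace(1)  (split on b) = z^2 - 2
use: trace(a^-1 b a b) = trace(b a b)*trace(a) - trace(b a b a)  (eliminate a^-1) = x*y*z - x^2 - z^2 + 2
trace(b a b a^-2) = trace(a^-1 b a b)*trace(a) - trace(a^-1 b a b a)  (eliminate a^-1) = x^2*y*z - x^3 - x*z^2 - y*z + 3*x
apply: trace(b a^-3 b a) = trace(b a b a^-2)*trace(a) - trace(b a b a^-1)  (eliminate a^-1) = x^3*y*z - x^4 - x^2*z^2 - 2*x*y*z + 4*x^2 + z^2 - 2
trace(a^-1 b a^-3 b) = trace(b a^-3 b)*trace(a) - trace(b a^-3 b a)  (eliminate a^-1) = x^4*y^2 - 2*x^3*y*z - 2*x^2*y^2 + x^2*z^2 + 3*x*y*z - x^2 - z^2 + 2
use: trace(a^-3 b^-1 a^-1 b) = trace(a^-1 b a^-3)*trace(b) - trace(a^-1 b a^-3 b)  (eliminate b^-1) = x^3*y*z - x^2*y^2 - x^2*z^2 - x*y*z + x^2 + y^2 + z^2 - 2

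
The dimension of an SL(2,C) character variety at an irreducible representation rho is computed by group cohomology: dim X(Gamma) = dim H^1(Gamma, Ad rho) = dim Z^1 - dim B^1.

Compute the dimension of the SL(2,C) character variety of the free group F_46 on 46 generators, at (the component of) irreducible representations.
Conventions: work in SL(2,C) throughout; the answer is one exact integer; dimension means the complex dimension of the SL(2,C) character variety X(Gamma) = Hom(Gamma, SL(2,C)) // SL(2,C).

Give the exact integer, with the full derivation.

Here Gamma is free of rank 46 — no relator constrains a cocycle.
A cocycle picks one sl_2 vector per generator freely, giving dim Z^1 = 3*46 = 138.
Irreducibility makes the coboundary map sl_2 -> Z^1 injective (trivial centralizer), so dim B^1 = 3.
dim X = dim H^1 = dim Z^1 - dim B^1 = 138 - 3 = 135.

135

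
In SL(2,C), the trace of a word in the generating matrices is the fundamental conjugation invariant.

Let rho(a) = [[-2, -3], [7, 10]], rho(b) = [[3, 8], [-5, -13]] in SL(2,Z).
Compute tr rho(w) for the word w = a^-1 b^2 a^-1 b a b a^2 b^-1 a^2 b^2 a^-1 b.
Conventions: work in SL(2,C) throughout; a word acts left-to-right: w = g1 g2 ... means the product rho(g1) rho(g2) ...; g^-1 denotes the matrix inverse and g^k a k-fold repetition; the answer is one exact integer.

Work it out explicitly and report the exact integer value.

rho(a^-1) = [[10, 3], [-7, -2]]
... * rho(b) = [[3, 8], [-5, -13]]  ->  [[15, 41], [-11, -30]]
... * rho(b) = [[3, 8], [-5, -13]]  ->  [[-160, -413], [117, 302]]
... * rho(a^-1) = [[10, 3], [-7, -2]]  ->  [[1291, 346], [-944, -253]]
... * rho(b) = [[3, 8], [-5, -13]]  ->  [[2143, 5830], [-1567, -4263]]
... * rho(a) = [[-2, -3], [7, 10]]  ->  [[36524, 51871], [-26707, -37929]]
... * rho(b) = [[3, 8], [-5, -13]]  ->  [[-149783, -382131], [109524, 279421]]
... * rho(a) = [[-2, -3], [7, 10]]  ->  [[-2375351, -3371961], [1736899, 2465638]]
... * rho(a) = [[-2, -3], [7, 10]]  ->  [[-18853025, -26593557], [13785668, 19445683]]
... * rho(b^-1) = [[-13, -8], [5, 3]]  ->  [[112121540, 71043529], [-81985269, -51948295]]
... * rho(a) = [[-2, -3], [7, 10]]  ->  [[273061623, 374070670], [-199667527, -273527143]]
... * rho(a) = [[-2, -3], [7, 10]]  ->  [[2072371444, 2921521831], [-1515354947, -2136268849]]
... * rho(b) = [[3, 8], [-5, -13]]  ->  [[-8390494823, -21400812251], [6135279404, 15648655461]]
... * rho(b) = [[3, 8], [-5, -13]]  ->  [[81832576786, 211086600679], [-59837439093, -154350285761]]
... * rho(a^-1) = [[10, 3], [-7, -2]]  ->  [[-659280436893, -176675471000], [482077609397, 129188254243]]
... * rho(b) = [[3, 8], [-5, -13]]  ->  [[-1094463955679, -2977462372144], [800291556976, 2177173570017]]
tr = -1094463955679 + 2177173570017 = 1082709614338

1082709614338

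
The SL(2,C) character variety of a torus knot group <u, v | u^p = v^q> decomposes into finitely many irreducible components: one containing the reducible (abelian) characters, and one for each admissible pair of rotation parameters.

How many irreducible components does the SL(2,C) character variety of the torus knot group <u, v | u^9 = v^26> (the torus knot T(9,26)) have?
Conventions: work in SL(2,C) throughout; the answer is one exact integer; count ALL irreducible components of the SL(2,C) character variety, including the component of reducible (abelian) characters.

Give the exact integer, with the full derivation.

101

In the torus knot group T(9,26), u^9 = v^26 is central, so an irreducible representation sends it to +I or -I (Schur).
So on each irreducible component the traces are pinned: tr(u) = 2*cos(pi*alpha/9) with 1 <= alpha <= 8, tr(v) = 2*cos(pi*beta/26) with 1 <= beta <= 25.
The two central values (-1)^alpha I and (-1)^beta I must be the same matrix, so alpha and beta share a parity.
Counting: 4 odd alphas x 13 odd betas + 4 even alphas x 12 even betas = 52 + 48 = 100.
components with irreducible characters: 100; plus the single component of reducible (abelian) characters: total 101.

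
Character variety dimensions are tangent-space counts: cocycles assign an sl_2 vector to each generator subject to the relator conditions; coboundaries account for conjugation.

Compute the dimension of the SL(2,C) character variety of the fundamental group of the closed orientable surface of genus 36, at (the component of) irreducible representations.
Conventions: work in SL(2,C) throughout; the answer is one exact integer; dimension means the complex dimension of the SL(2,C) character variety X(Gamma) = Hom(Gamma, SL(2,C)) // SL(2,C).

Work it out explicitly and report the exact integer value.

Gamma = pi_1(Sigma_36) = < a_1, b_1, ..., a_36, b_36 | prod [a_i, b_i] > has 2g = 72 generators and 1 relator.
Unconstrained cocycle data is one sl_2 vector per generator (216 dimensions), cut by the relator condition d_2(z) = 0.
d_2 is surjective at irreducible rho (its cokernel H^2 is dual to H^0 = 0), so dim Z^1 = 216 - 3 = 213.
dim B^1 = 3 (coboundaries, injective at irreducible rho).
dim X = dim H^1 = 213 - 3 = 210.

210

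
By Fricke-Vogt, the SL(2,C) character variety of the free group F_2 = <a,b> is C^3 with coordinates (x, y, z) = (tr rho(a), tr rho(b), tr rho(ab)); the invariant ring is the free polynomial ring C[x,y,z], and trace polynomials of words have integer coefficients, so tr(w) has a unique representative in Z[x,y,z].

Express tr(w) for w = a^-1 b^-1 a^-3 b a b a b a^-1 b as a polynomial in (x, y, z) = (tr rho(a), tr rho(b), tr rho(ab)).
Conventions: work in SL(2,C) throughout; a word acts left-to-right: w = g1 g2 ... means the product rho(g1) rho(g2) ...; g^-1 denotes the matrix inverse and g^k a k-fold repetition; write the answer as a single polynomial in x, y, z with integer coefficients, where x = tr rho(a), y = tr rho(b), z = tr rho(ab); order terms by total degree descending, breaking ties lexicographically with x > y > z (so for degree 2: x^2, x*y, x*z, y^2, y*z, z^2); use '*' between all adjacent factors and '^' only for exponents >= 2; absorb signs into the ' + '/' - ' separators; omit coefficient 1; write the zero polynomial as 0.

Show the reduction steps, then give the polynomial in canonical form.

x^4*y^2*z^3 - x^5*y*z^2 - x^3*y^3*z^2 - 2*x^3*y*z^4 + x^4*z^3 + x^2*z^5 + x^3*y^3 + 6*x^3*y*z^2 + x*y^3*z^2 + 2*x*y*z^4 - x^4*z - 3*x^2*y^2*z - 6*x^2*z^3 - y^2*z^3 - z^5 - x^3*y - x*y^3 - 4*x*y*z^2 + 6*x^2*z + 2*y^2*z + 5*z^3 + x*y - 5*z

tr(a b a b) = tr(b a) * tr(b a) - tr(1)   [split at repeated b] = z^2 - 2
apply: tr(a b a) = tr(a) * tr(b a) - tr(b) = x*z - y
tr(b a b a b) = tr(b) * tr(a b a b) - tr(a b a) = y*z^2 - x*z - y
tr(b a b a b a) = tr(a b a b) * tr(a b) - tr(b a)   [split at repeated a] = z^3 - 3*z
tr(b a b a b a^-1) = tr(b a b a b) * tr(a) - tr(b a b a b a) = x*y*z^2 - x^2*z - z^3 - x*y + 3*z
use: tr(b a b a b a^-2) = tr(b a b a b a^-1) * tr(a) - tr(b a b a b) = x^2*y*z^2 - x^3*z - x*z^3 - x^2*y - y*z^2 + 4*x*z + y
apply: tr(a^-2 b a b a b a^-1) = tr(b a b a b a^-2) * tr(a) - tr(b a b a b a^-1) = x^3*y*z^2 - x^4*z - x^2*z^3 - x^3*y - 2*x*y*z^2 + 5*x^2*z + z^3 + 2*x*y - 3*z
apply: tr(a b^2) = tr(b) * tr(a b) - tr(a) = y*z - x
tr(b a b^2) = tr(b) * tr(a b^2) - tr(a b) = y^2*z - x*y - z
use: tr(b a^2 b a b) = tr(a) * tr(b a b^2 a) - tr(b a b^2) = x*y*z^2 - x^2*z - y^2*z + z
use: tr(b a^2 b a b a) = tr(a) * tr(b a b a b a) - tr(b a b a b) = x*z^3 - y*z^2 - 2*x*z + y
use: tr(a b a b a^-1 b a) = tr(b a^2 b a b) * tr(a) - tr(b a^2 b a b a) = x^2*y*z^2 - x^3*z - x*y^2*z - x*z^3 + y*z^2 + 3*x*z - y
apply: tr(a b a b a) = tr(a) * tr(b a b a) - tr(b a b) = x*z^2 - y*z - x
apply: tr(b a b a b^2 a) = tr(b) * tr(a b a b a b) - tr(a b a b a) = y*z^3 - x*z^2 - 2*y*z + x
tr(b a b a b^2) = tr(b) * tr(b a b a b) - tr(b a b a) = y^2*z^2 - x*y*z - y^2 - z^2 + 2
use: tr(a b a b a b^2 a) = tr(a) * tr(b a b a b^2 a) - tr(b a b a b^2) = x*y*z^3 - x^2*z^2 - y^2*z^2 - x*y*z + x^2 + y^2 + z^2 - 2
tr(a b a b a b a b) = tr(a b a b a b) * tr(a b) - tr(b a b a)   [split at repeated a] = z^4 - 4*z^2 + 2
use: tr(a b a b a b^2 a b) = tr(b) * tr(a b a b a b a b) - tr(a b a b a b a) = y*z^4 - x*z^3 - 3*y*z^2 + 2*x*z + y
apply: tr(b a b^-1 a b a b a b) = tr(a b a b a b^2 a) * tr(b) - tr(a b a b a b^2 a b) = x*y^2*z^3 - x^2*y*z^2 - y^3*z^2 - y*z^4 - x*y^2*z + x*z^3 + x^2*y + y^3 + 4*y*z^2 - 2*x*z - 3*y
use: tr(a b a b a b a b a) = tr(a) * tr(b a b a b a b a) - tr(b a b a b a b) = x*z^4 - y*z^3 - 3*x*z^2 + 2*y*z + x
tr(a b a b a b a b a b) = tr(b a b a b a) * tr(b a b a) - tr(a b)   [split at repeated b] = z^5 - 5*z^3 + 5*z
tr(b a b^-1 a b a b a b a) = tr(a b a b a b a b a) * tr(b) - tr(a b a b a b a b a b) = x*y*z^4 - y^2*z^3 - z^5 - 3*x*y*z^2 + 2*y^2*z + 5*z^3 + x*y - 5*z
use: tr(b a b a b a^-1 b a b^-1 a) = tr(b a b^-1 a b a b a b) * tr(a) - tr(b a b^-1 a b a b a b a) = x^2*y^2*z^3 - x^3*y*z^2 - x*y^3*z^2 - 2*x*y*z^4 - x^2*y^2*z + x^2*z^3 + y^2*z^3 + z^5 + x^3*y + x*y^3 + 7*x*y*z^2 - 2*x^2*z - 2*y^2*z - 5*z^3 - 4*x*y + 5*z
tr(b a b a b a^-1 b a b^-1 a^-1) = tr(b a b a b a^-1 b a b^-1) * tr(a) - tr(b a b a b a^-1 b a b^-1 a) = -x^2*y^2*z^3 + 2*x^3*y*z^2 + x*y^3*z^2 + 2*x*y*z^4 - x^4*z - 2*x^2*z^3 - y^2*z^3 - z^5 - x^3*y - x*y^3 - 6*x*y*z^2 + 5*x^2*z + 2*y^2*z + 5*z^3 + 3*x*y - 5*z
tr(b^-1 a^-2 b a b a b a^-1 b a) = tr(b a b a b a^-1 b a b^-1 a^-1) * tr(a) - tr(b a b a b a^-1 b a b^-1) = -x^3*y^2*z^3 + 2*x^4*y*z^2 + x^2*y^3*z^2 + 2*x^2*y*z^4 - x^5*z - 2*x^3*z^3 - x*y^2*z^3 - x*z^5 - x^4*y - x^2*y^3 - 7*x^2*y*z^2 + 6*x^3*z + 3*x*y^2*z + 6*x*z^3 + 3*x^2*y - y*z^2 - 8*x*z + y
apply: tr(a^-1 b a b a b a^-1 b a^-1 b^-1 a^-1) = tr(b^-1 a^-2 b a b a b a^-1 b) * tr(a) - tr(b^-1 a^-2 b a b a b a^-1 b a) = x^3*y^2*z^3 - x^4*y*z^2 - x^2*y^3*z^2 - 2*x^2*y*z^4 + x^3*z^3 + x*y^2*z^3 + x*z^5 + x^2*y^3 + 5*x^2*y*z^2 - x^3*z - 3*x*y^2*z - 5*x*z^3 - x^2*y + y*z^2 + 5*x*z - y
apply: tr(a^-1 b a b a b^2) = tr(b a b a b^2) * tr(a) - tr(b a b a b^2 a) = x*y^2*z^2 - x^2*y*z - y*z^3 - x*y^2 + 2*y*z + x
tr(a^-1 b a b a b^2 a^-1) = tr(a^-1 b a b a b^2) * tr(a) - tr(a^-1 b a b a b^2 a) = x^2*y^2*z^2 - x^3*y*z - x*y*z^3 - x^2*y^2 - y^2*z^2 + 3*x*y*z + x^2 + y^2 + z^2 - 2
use: tr(b^2 a b a b^2) = tr(b) * tr(b a b a b^2) - tr(b a b a b) = y^3*z^2 - x*y^2*z - y^3 - 2*y*z^2 + x*z + 3*y
use: tr(a b^2 a b a) = tr(a) * tr(b^2 a b a) - tr(b^2 a b) = x*y*z^2 - x^2*z - y^2*z + z
tr(b^2 a b a b^2 a) = tr(b) * tr(a b^2 a b a b) - tr(a b^2 a b a) = y^2*z^3 - 2*x*y*z^2 + x^2*z - y^2*z + x*y - z
apply: tr(b a b a b^2 a^-1 b) = tr(b^2 a b a b^2) * tr(a) - tr(b^2 a b a b^2 a) = x*y^3*z^2 - x^2*y^2*z - y^2*z^3 - x*y^3 + y^2*z + 2*x*y + z
apply: tr(b a b a b a b^2) = tr(b) * tr(a b a b a b^2) - tr(a b a b a b) = y^2*z^3 - x*y*z^2 - 2*y^2*z - z^3 + x*y + 3*z
tr(b a b a b^2 a^-1 b a) = tr(b a b a b a b^2) * tr(a) - tr(b a b a b a b^2 a) = x*y^2*z^3 - x^2*y*z^2 - y*z^4 - 2*x*y^2*z + x^2*y + 3*y*z^2 + x*z - y
tr(a^-1 b a b a b^2 a^-1 b) = tr(b a b a b^2 a^-1 b) * tr(a) - tr(b a b a b^2 a^-1 b a) = x^2*y^3*z^2 - x^3*y^2*z - 2*x*y^2*z^3 - x^2*y^3 + x^2*y*z^2 + y*z^4 + 3*x*y^2*z + x^2*y - 3*y*z^2 + y
tr(b a^-1 b^-1 a^-1 b a b a b) = tr(a^-1 b a b a b^2 a^-1) * tr(b) - tr(a^-1 b a b a b^2 a^-1 b) = x*y^2*z^3 - x^2*y*z^2 - y^3*z^2 - y*z^4 + y^3 + 4*y*z^2 - 3*y
tr(b^-1 a^-1 b a b a b a b a) = tr(b a b a b a b a b^-1) * tr(a) - tr(b a b a b a b a b^-1 a) = -x*y*z^4 + x^2*z^3 + y^2*z^3 + z^5 + 2*x*y*z^2 - 2*x^2*z - 2*y^2*z - 5*z^3 + 5*z
tr(b a^-1 b^-1 a^-1 b a b a b a) = tr(b^-1 a^-1 b a b a b a b) * tr(a) - tr(b^-1 a^-1 b a b a b a b a) = x*y*z^4 - x^2*z^3 - y^2*z^3 - z^5 - x*y*z^2 + x^2*z + 2*y^2*z + 5*z^3 - x*y - 5*z
use: tr(a^-1 b a b a b a^-1 b a^-1 b^-1) = tr(b a^-1 b^-1 a^-1 b a b a b) * tr(a) - tr(b a^-1 b^-1 a^-1 b a b a b a) = x^2*y^2*z^3 - x^3*y*z^2 - x*y^3*z^2 - 2*x*y*z^4 + x^2*z^3 + y^2*z^3 + z^5 + x*y^3 + 5*x*y*z^2 - x^2*z - 2*y^2*z - 5*z^3 - 2*x*y + 5*z
tr(a^-1 b^-1 a^-3 b a b a b a^-1 b) = tr(a^-1 b a b a b a^-1 b a^-1 b^-1 a^-1) * tr(a) - tr(a^-1 b a b a b a^-1 b a^-1 b^-1) = x^4*y^2*z^3 - x^5*y*z^2 - x^3*y^3*z^2 - 2*x^3*y*z^4 + x^4*z^3 + x^2*z^5 + x^3*y^3 + 6*x^3*y*z^2 + x*y^3*z^2 + 2*x*y*z^4 - x^4*z - 3*x^2*y^2*z - 6*x^2*z^3 - y^2*z^3 - z^5 - x^3*y - x*y^3 - 4*x*y*z^2 + 6*x^2*z + 2*y^2*z + 5*z^3 + x*y - 5*z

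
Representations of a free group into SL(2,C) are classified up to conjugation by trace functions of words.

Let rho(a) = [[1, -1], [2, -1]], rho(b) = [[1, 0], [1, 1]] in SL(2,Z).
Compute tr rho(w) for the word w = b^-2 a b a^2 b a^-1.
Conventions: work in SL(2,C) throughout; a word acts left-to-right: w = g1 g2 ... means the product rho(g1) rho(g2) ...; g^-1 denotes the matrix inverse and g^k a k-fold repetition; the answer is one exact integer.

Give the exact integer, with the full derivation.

rho(b^-1) = [[1, 0], [-1, 1]]
... * rho(b^-1) = [[1, 0], [-1, 1]]  ->  [[1, 0], [-2, 1]]
... * rho(a) = [[1, -1], [2, -1]]  ->  [[1, -1], [0, 1]]
... * rho(b) = [[1, 0], [1, 1]]  ->  [[0, -1], [1, 1]]
... * rho(a) = [[1, -1], [2, -1]]  ->  [[-2, 1], [3, -2]]
... * rho(a) = [[1, -1], [2, -1]]  ->  [[0, 1], [-1, -1]]
... * rho(b) = [[1, 0], [1, 1]]  ->  [[1, 1], [-2, -1]]
... * rho(a^-1) = [[-1, 1], [-2, 1]]  ->  [[-3, 2], [4, -3]]
tr = -3 + -3 = -6

-6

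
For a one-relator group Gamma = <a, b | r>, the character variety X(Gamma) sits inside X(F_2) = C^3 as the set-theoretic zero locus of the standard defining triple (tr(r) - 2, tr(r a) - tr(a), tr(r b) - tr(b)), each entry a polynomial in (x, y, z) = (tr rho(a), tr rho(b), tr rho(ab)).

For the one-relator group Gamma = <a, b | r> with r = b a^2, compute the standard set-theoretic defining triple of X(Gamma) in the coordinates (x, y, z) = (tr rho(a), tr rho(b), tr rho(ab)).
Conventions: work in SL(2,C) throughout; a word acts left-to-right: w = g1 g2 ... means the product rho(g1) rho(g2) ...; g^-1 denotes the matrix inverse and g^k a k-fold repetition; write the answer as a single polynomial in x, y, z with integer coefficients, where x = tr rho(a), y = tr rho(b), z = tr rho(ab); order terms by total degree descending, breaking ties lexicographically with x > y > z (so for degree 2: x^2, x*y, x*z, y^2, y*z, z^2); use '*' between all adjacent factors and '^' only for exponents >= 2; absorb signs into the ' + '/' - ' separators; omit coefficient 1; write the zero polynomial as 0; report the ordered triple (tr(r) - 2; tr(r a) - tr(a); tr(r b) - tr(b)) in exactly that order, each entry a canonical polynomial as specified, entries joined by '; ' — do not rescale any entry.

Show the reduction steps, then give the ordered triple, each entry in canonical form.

x*z - y - 2; x^2*z - x*y - x - z; x*y*z - x^2 - y^2 - y + 2

trace(b a^2) = trace(a) trace(b a) - trace(b) = x*z - y
trace(b a^3) = trace(a) trace(a b a) - trace(a b)   [square of a] = x^2*z - x*y - z
trace(b^2 a) = trace(b) trace(a b) - trace(a) = y*z - x
trace(b^2) = trace(b) trace(b) - trace(1) = y^2 - 2
trace(b a^2 b) = trace(a) trace(b^2 a) - trace(b^2) = x*y*z - x^2 - y^2 + 2
assemble the triple (trace(r) - 2; trace(r a) - x; trace(r b) - y)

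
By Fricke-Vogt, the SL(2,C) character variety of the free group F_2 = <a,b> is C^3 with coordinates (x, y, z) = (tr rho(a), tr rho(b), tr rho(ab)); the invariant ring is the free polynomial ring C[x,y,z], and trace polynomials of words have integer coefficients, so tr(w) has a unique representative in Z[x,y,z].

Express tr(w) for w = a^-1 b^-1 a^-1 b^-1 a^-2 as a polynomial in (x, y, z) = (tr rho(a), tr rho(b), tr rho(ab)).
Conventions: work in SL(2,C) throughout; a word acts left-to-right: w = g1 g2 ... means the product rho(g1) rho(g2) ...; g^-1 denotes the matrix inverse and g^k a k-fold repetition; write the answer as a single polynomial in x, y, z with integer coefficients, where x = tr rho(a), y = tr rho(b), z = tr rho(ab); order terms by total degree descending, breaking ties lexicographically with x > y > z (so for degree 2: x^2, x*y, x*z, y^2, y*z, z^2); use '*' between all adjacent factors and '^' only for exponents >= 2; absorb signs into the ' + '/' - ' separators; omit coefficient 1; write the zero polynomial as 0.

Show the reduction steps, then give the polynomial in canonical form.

x^2*z^2 - x*y*z - x^2 - z^2 + 2

tr(a^-1) = tr(a) = x
tr(a^-1 b) = tr(b) tr(a) - tr(b a)  (eliminate a^-1) = x*y - z
tr(a^-1 b^-1) = tr(a^-1) tr(b) - tr(a^-1 b)  (eliminate b^-1) = z
tr(b^-1 a^-2) = tr(a^-1 b^-1) tr(a) - tr(a^-1 b^-1 a)  (eliminate a^-1) = x*z - y
and tr(a^-3 b^-1) = tr(b^-1 a^-2) tr(a) - tr(b^-1 a^-1)  (eliminate a^-1) = x^2*z - x*y - z
tr(a^-1 b^-1 a^-3) = tr(a^-3 b^-1) tr(a) - tr(a^-3 b^-1 a)  (eliminate a^-1) = x^3*z - x^2*y - 2*x*z + y
tr(b a b) = tr(b) tr(a b) - tr(a)  (reduce the b square) = y*z - x
tr(b a b a) = tr(a b) tr(a b) - tr(1)  (split on a) = z^2 - 2
next, tr(a b a^-1 b) = tr(b a b) tr(a) - tr(b a b a)  (eliminate a^-1) = x*y*z - x^2 - z^2 + 2
and tr(b a^-1 b^-1 a) = tr(a b a^-1) tr(b) - tr(a b a^-1 b)  (eliminate b^-1) = -x*y*z + x^2 + y^2 + z^2 - 2
and tr(b a^-1 b^-1 a^-1) = tr(b a^-1 b^-1) tr(a) - tr(b a^-1 b^-1 a)  (eliminate a^-1) = x*y*z - y^2 - z^2 + 2
and tr(a^-2 b a^-1 b^-1) = tr(b a^-1 b^-1 a^-1) tr(a) - tr(b a^-1 b^-1)  (eliminate a^-1) = x^2*y*z - x*y^2 - x*z^2 + x
and tr(a^-1 b^-1 a^-3 b) = tr(a^-2 b a^-1 b^-1) tr(a) - tr(a^-2 b a^-1 b^-1 a)  (eliminate a^-1) = x^3*y*z - x^2*y^2 - x^2*z^2 - x*y*z + x^2 + y^2 + z^2 - 2
tr(a^-1 b^-1 a^-1 b^-1 a^-2) = tr(a^-1 b^-1 a^-3) tr(b) - tr(a^-1 b^-1 a^-3 b)  (eliminate b^-1) = x^2*z^2 - x*y*z - x^2 - z^2 + 2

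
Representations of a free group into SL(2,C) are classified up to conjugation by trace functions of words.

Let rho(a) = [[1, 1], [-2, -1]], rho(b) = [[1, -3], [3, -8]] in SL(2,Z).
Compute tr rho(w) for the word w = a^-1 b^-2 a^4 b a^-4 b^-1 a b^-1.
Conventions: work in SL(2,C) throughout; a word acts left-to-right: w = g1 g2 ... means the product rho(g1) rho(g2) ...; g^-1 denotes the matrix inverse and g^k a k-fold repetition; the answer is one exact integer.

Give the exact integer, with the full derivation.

2261

rho(a^-1) = [[-1, -1], [2, 1]]
... * rho(b^-1) = [[-8, 3], [-3, 1]]  ->  [[11, -4], [-19, 7]]
... * rho(b^-1) = [[-8, 3], [-3, 1]]  ->  [[-76, 29], [131, -50]]
... * rho(a) = [[1, 1], [-2, -1]]  ->  [[-134, -105], [231, 181]]
... * rho(a) = [[1, 1], [-2, -1]]  ->  [[76, -29], [-131, 50]]
... * rho(a) = [[1, 1], [-2, -1]]  ->  [[134, 105], [-231, -181]]
... * rho(a) = [[1, 1], [-2, -1]]  ->  [[-76, 29], [131, -50]]
... * rho(b) = [[1, -3], [3, -8]]  ->  [[11, -4], [-19, 7]]
... * rho(a^-1) = [[-1, -1], [2, 1]]  ->  [[-19, -15], [33, 26]]
... * rho(a^-1) = [[-1, -1], [2, 1]]  ->  [[-11, 4], [19, -7]]
... * rho(a^-1) = [[-1, -1], [2, 1]]  ->  [[19, 15], [-33, -26]]
... * rho(a^-1) = [[-1, -1], [2, 1]]  ->  [[11, -4], [-19, 7]]
... * rho(b^-1) = [[-8, 3], [-3, 1]]  ->  [[-76, 29], [131, -50]]
... * rho(a) = [[1, 1], [-2, -1]]  ->  [[-134, -105], [231, 181]]
... * rho(b^-1) = [[-8, 3], [-3, 1]]  ->  [[1387, -507], [-2391, 874]]
tr = 1387 + 874 = 2261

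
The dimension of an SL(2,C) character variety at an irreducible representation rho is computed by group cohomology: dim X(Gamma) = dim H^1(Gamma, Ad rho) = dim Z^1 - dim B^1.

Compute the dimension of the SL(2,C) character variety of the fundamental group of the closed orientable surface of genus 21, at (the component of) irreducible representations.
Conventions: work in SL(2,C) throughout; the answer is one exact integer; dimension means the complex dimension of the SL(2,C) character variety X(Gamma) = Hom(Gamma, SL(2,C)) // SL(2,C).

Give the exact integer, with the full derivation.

120

The genus-21 surface group: 2g = 42 generators, one relator prod [a_i, b_i].
Before the relator condition, cocycle space has dim 3*42 = 126.
d_2 is surjective at irreducible rho (its cokernel H^2 is dual to H^0 = 0), so dim Z^1 = 126 - 3 = 123.
dim B^1 = 3 (coboundaries, injective at irreducible rho).
dim H^1 = 123 - 3 = 120 = dim X.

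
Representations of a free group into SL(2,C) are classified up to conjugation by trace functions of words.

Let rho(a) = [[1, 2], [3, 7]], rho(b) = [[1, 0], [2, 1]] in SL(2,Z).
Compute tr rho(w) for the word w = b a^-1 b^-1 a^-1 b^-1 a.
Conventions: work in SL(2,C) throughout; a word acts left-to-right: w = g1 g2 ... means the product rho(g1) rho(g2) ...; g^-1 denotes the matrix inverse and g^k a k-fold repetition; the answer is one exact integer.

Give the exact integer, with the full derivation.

rho(b) = [[1, 0], [2, 1]]
... * rho(a^-1) = [[7, -2], [-3, 1]]  ->  [[7, -2], [11, -3]]
... * rho(b^-1) = [[1, 0], [-2, 1]]  ->  [[11, -2], [17, -3]]
... * rho(a^-1) = [[7, -2], [-3, 1]]  ->  [[83, -24], [128, -37]]
... * rho(b^-1) = [[1, 0], [-2, 1]]  ->  [[131, -24], [202, -37]]
... * rho(a) = [[1, 2], [3, 7]]  ->  [[59, 94], [91, 145]]
tr = 59 + 145 = 204

204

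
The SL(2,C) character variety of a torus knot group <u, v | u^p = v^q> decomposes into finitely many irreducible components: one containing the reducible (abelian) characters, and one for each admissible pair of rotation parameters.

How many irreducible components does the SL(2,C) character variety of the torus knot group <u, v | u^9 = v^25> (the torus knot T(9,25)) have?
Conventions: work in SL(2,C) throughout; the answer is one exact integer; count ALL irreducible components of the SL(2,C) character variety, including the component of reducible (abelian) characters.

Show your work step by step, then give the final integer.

97

Gamma = < u, v | u^9 = v^25 > (torus knot T(9,25)); the central element u^9 = v^25 acts as +I or -I in any irreducible SL(2,C) representation.
This locks tr(u) to 2*cos(pi*alpha/9), alpha in 1..8, and tr(v) to 2*cos(pi*beta/25), beta in 1..24, on each component of irreducible characters.
Consistency of u^9 = (-1)^alpha I with v^25 = (-1)^beta I forces alpha = beta (mod 2).
Enumerate parity-matched pairs: 4*12 odd-odd plus 4*12 even-even gives 96.
That is 96 components of irreducible characters, and with the reducible (abelian) component the total is 97.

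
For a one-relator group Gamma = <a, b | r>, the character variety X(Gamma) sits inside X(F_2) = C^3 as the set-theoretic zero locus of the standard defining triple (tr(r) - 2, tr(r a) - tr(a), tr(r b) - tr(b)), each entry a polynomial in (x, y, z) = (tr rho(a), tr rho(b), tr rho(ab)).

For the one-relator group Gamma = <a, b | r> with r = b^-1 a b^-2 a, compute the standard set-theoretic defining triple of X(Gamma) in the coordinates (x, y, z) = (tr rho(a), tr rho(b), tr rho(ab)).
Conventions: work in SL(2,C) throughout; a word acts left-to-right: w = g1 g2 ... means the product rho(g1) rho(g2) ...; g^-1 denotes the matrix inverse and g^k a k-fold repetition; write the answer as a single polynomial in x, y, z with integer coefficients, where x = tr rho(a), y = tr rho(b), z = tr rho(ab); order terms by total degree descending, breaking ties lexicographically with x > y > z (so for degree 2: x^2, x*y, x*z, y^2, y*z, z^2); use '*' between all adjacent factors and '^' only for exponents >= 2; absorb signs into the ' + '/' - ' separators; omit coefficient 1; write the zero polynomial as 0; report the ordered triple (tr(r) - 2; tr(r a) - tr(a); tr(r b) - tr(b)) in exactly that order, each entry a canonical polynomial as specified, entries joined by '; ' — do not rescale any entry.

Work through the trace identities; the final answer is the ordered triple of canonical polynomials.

tr(a^2) = tr(a)*tr(a) - tr(1) = x^2 - 2
tr(a^2 b) = tr(a)*tr(b a) - tr(b) = x*z - y
tr(a b^-1 a) = tr(a^2)*tr(b) - tr(a^2 b) = x^2*y - x*z - y
tr(a b a b) = tr(a b)*tr(a b) - tr(1)   [split at repeated a] = z^2 - 2
tr(a b^-1 a b) = tr(a b a)*tr(b) - tr(a b a b) = x*y*z - y^2 - z^2 + 2
tr(a b^-1 a b^-1) = tr(a b^-1 a)*tr(b) - tr(a b^-1 a b) = x^2*y^2 - 2*x*y*z + z^2 - 2
tr(b^-1 a b^-2 a) = tr(a b^-1 a b^-1)*tr(b) - tr(a b^-1 a) = x^2*y^3 - 2*x*y^2*z - x^2*y + y*z^2 + x*z - y
tr(a^3) = tr(a)*tr(a^2) - tr(a) = x^3 - 3*x
tr(a^3 b) = tr(a)*tr(a b a) - tr(a b) = x^2*z - x*y - z
tr(a b^-1 a^2) = tr(a^3)*tr(b) - tr(a^3 b) = x^3*y - x^2*z - 2*x*y + z
tr(b a b) = tr(b)*tr(a b) - tr(a) = y*z - x
tr(a^2 b a b) = tr(a)*tr(b a b a) - tr(b a b) = x*z^2 - y*z - x
tr(a b^-1 a^2 b) = tr(a^2 b a)*tr(b) - tr(a^2 b a b) = x^2*y*z - x*y^2 - x*z^2 + x
tr(b^-1 a^2 b^-1 a) = tr(a b^-1 a^2)*tr(b) - tr(a b^-1 a^2 b) = x^3*y^2 - 2*x^2*y*z - x*y^2 + x*z^2 + y*z - x
tr(b^-1 a b^-2 a^2) = tr(b^-1 a^2 b^-1 a)*tr(b) - tr(b^-1 a^2 b^-1 a b) = x^3*y^3 - 2*x^2*y^2*z - x^3*y - x*y^3 + x*y*z^2 + x^2*z + y^2*z + x*y - z
tr(a b^-2 a) = tr(a^2 b^-1)*tr(b) - tr(a^2)   [inverse elimination on b] = x^2*y^2 - x*y*z - x^2 - y^2 + 2
assemble the triple (tr(r) - 2; tr(r a) - x; tr(r b) - y)

x^2*y^3 - 2*x*y^2*z - x^2*y + y*z^2 + x*z - y - 2; x^3*y^3 - 2*x^2*y^2*z - x^3*y - x*y^3 + x*y*z^2 + x^2*z + y^2*z + x*y - x - z; x^2*y^2 - x*y*z - x^2 - y^2 - y + 2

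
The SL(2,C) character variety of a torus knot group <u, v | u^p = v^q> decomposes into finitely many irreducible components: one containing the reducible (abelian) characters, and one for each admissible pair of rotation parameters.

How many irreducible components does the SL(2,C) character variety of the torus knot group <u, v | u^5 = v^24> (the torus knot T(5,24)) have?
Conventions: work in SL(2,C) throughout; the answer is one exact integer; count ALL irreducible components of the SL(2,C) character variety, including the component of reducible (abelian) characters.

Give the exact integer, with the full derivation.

For T(5,24): irreducibility forces the central element u^5 = v^24 to one of +I, -I.
So on each irreducible component the traces are pinned: tr(u) = 2*cos(pi*alpha/5) with 1 <= alpha <= 4, tr(v) = 2*cos(pi*beta/24) with 1 <= beta <= 23.
u^5 = (-1)^alpha I and v^24 = (-1)^beta I must agree, so alpha and beta have equal parity.
Enumerate parity-matched pairs: 2*12 odd-odd plus 2*11 even-even gives 46.
That is 46 components of irreducible characters, and with the reducible (abelian) component the total is 47.

47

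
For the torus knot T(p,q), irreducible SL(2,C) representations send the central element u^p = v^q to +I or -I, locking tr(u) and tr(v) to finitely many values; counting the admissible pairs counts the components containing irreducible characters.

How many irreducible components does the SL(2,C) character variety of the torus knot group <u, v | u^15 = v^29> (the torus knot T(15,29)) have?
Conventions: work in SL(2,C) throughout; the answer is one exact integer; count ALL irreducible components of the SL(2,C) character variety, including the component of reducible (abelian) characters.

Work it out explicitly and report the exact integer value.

197

Gamma = < u, v | u^15 = v^29 > (torus knot T(15,29)); the central element u^15 = v^29 acts as +I or -I in any irreducible SL(2,C) representation.
On an irreducible component, tr(u) is locked at 2*cos(pi*alpha/15) for some alpha in 1..14, and tr(v) at 2*cos(pi*beta/29) for some beta in 1..28.
u^15 = (-1)^alpha I and v^29 = (-1)^beta I must agree, so alpha and beta have equal parity.
Counting: 7 odd alphas x 14 odd betas + 7 even alphas x 14 even betas = 98 + 98 = 196.
That is 196 components of irreducible characters, and with the reducible (abelian) component the total is 197.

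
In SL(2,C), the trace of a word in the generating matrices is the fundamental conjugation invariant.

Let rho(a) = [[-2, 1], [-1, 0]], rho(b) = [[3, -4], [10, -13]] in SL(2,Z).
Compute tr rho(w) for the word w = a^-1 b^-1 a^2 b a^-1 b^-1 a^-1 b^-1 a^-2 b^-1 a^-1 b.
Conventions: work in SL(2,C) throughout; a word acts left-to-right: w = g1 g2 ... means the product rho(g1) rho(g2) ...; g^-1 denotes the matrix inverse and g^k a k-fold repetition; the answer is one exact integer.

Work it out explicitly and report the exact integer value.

-1710

rho(a^-1) = [[0, -1], [1, -2]]
... * rho(b^-1) = [[-13, 4], [-10, 3]]  ->  [[10, -3], [7, -2]]
... * rho(a) = [[-2, 1], [-1, 0]]  ->  [[-17, 10], [-12, 7]]
... * rho(a) = [[-2, 1], [-1, 0]]  ->  [[24, -17], [17, -12]]
... * rho(b) = [[3, -4], [10, -13]]  ->  [[-98, 125], [-69, 88]]
... * rho(a^-1) = [[0, -1], [1, -2]]  ->  [[125, -152], [88, -107]]
... * rho(b^-1) = [[-13, 4], [-10, 3]]  ->  [[-105, 44], [-74, 31]]
... * rho(a^-1) = [[0, -1], [1, -2]]  ->  [[44, 17], [31, 12]]
... * rho(b^-1) = [[-13, 4], [-10, 3]]  ->  [[-742, 227], [-523, 160]]
... * rho(a^-1) = [[0, -1], [1, -2]]  ->  [[227, 288], [160, 203]]
... * rho(a^-1) = [[0, -1], [1, -2]]  ->  [[288, -803], [203, -566]]
... * rho(b^-1) = [[-13, 4], [-10, 3]]  ->  [[4286, -1257], [3021, -886]]
... * rho(a^-1) = [[0, -1], [1, -2]]  ->  [[-1257, -1772], [-886, -1249]]
... * rho(b) = [[3, -4], [10, -13]]  ->  [[-21491, 28064], [-15148, 19781]]
tr = -21491 + 19781 = -1710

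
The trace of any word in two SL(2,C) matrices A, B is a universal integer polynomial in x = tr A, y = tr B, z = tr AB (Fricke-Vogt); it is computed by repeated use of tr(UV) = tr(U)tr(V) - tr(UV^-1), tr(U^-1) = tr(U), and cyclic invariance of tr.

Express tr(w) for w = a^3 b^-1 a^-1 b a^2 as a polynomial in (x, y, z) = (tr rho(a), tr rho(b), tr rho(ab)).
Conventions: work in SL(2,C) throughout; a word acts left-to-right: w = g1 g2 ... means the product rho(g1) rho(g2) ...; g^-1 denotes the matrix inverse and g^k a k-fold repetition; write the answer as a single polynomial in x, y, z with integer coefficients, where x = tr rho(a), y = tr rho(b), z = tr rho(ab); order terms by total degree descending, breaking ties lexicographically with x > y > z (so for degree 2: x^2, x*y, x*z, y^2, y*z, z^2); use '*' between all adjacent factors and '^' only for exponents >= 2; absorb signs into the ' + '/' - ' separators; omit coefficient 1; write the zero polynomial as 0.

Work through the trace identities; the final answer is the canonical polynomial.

use: trace(a^2) = trace(a) trace(a) - trace(1) = x^2 - 2
use: trace(a^3) = trace(a) trace(a^2) - trace(a) = x^3 - 3*x
use: trace(a^4) = trace(a) trace(a^3) - trace(a^2) = x^4 - 4*x^2 + 2
trace(a^5) = trace(a) trace(a^4) - trace(a^3) = x^5 - 5*x^3 + 5*x
use: trace(a b a) = trace(a) trace(b a) - trace(b) = x*z - y
use: trace(b a^3) = trace(a) trace(a b a) - trace(a b) = x^2*z - x*y - z
apply: trace(b a^4) = trace(a) trace(b a^3) - trace(b a^2) = x^3*z - x^2*y - 2*x*z + y
trace(a^2 b a^3) = trace(a) trace(b a^4) - trace(b a^3) = x^4*z - x^3*y - 3*x^2*z + 2*x*y + z
use: trace(a b a^5) = trace(a) trace(a^2 b a^3) - trace(a^2 b a^2) = x^5*z - x^4*y - 4*x^3*z + 3*x^2*y + 3*x*z - y
trace(b a b a) = trace(b a) trace(b a) - trace(1) = z^2 - 2
trace(b a b) = trace(b) trace(a b) - trace(a) = y*z - x
use: trace(b a b a^2) = trace(a) trace(b a b a) - trace(b a b) = x*z^2 - y*z - x
trace(a^2 b a b a) = trace(a) trace(b a b a^2) - trace(b a b a) = x^2*z^2 - x*y*z - x^2 - z^2 + 2
use: trace(b a b a^4) = trace(a) trace(a^2 b a b a) - trace(a^2 b a b) = x^3*z^2 - x^2*y*z - x^3 - 2*x*z^2 + y*z + 3*x
apply: trace(a b a^5 b) = trace(a) trace(b a b a^4) - trace(b a b a^3) = x^4*z^2 - x^3*y*z - x^4 - 3*x^2*z^2 + 2*x*y*z + 4*x^2 + z^2 - 2
trace(b a^5 b^-1 a) = trace(a b a^5) trace(b) - trace(a b a^5 b) = x^5*y*z - x^4*y^2 - x^4*z^2 - 3*x^3*y*z + x^4 + 3*x^2*y^2 + 3*x^2*z^2 + x*y*z - 4*x^2 - y^2 - z^2 + 2
apply: trace(a^3 b^-1 a^-1 b a^2) = trace(b a^5 b^-1) trace(a) - trace(b a^5 b^-1 a) = -x^5*y*z + x^6 + x^4*y^2 + x^4*z^2 + 3*x^3*y*z - 6*x^4 - 3*x^2*y^2 - 3*x^2*z^2 - x*y*z + 9*x^2 + y^2 + z^2 - 2

-x^5*y*z + x^6 + x^4*y^2 + x^4*z^2 + 3*x^3*y*z - 6*x^4 - 3*x^2*y^2 - 3*x^2*z^2 - x*y*z + 9*x^2 + y^2 + z^2 - 2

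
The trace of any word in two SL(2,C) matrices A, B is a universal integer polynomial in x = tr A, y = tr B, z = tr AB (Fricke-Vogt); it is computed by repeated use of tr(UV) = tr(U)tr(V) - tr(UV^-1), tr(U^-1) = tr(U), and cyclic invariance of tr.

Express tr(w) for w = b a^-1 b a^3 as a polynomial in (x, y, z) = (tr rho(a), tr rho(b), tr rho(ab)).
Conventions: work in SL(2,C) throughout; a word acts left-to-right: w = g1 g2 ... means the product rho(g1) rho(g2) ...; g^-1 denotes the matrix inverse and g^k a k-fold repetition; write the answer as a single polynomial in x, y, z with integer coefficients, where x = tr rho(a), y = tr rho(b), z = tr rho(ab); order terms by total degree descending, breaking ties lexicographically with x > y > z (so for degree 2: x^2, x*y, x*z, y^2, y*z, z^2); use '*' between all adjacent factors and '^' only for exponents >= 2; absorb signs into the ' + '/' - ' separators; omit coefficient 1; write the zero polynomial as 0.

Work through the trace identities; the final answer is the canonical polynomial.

use: tr(a^2 b) = tr(a) tr(b a) - tr(b)   [square of a] = x*z - y
tr(a^2) = tr(a) tr(a) - tr(1)   [square of a] = x^2 - 2
apply: tr(a b^2 a) = tr(b) tr(a^2 b) - tr(a^2)   [square of b] = x*y*z - x^2 - y^2 + 2
tr(a b^2) = tr(b) tr(a b) - tr(a)   [square of b] = y*z - x
tr(b a^3 b) = tr(a) tr(a b^2 a) - tr(a b^2)   [square of a] = x^2*y*z - x^3 - x*y^2 - y*z + 3*x
apply: tr(b a b a) = tr(a b) tr(a b) - tr(1)   [split at a repeated a] = z^2 - 2
tr(a b a b a) = tr(a) tr(b a b a) - tr(b a b)   [square of a] = x*z^2 - y*z - x
use: tr(b a^3 b a) = tr(a) tr(a b a b a) - tr(a b a b)   [square of a] = x^2*z^2 - x*y*z - x^2 - z^2 + 2
tr(b a^-1 b a^3) = tr(b a^3 b) tr(a) - tr(b a^3 b a)   [inverse elimination on a] = x^3*y*z - x^4 - x^2*y^2 - x^2*z^2 + 4*x^2 + z^2 - 2

x^3*y*z - x^4 - x^2*y^2 - x^2*z^2 + 4*x^2 + z^2 - 2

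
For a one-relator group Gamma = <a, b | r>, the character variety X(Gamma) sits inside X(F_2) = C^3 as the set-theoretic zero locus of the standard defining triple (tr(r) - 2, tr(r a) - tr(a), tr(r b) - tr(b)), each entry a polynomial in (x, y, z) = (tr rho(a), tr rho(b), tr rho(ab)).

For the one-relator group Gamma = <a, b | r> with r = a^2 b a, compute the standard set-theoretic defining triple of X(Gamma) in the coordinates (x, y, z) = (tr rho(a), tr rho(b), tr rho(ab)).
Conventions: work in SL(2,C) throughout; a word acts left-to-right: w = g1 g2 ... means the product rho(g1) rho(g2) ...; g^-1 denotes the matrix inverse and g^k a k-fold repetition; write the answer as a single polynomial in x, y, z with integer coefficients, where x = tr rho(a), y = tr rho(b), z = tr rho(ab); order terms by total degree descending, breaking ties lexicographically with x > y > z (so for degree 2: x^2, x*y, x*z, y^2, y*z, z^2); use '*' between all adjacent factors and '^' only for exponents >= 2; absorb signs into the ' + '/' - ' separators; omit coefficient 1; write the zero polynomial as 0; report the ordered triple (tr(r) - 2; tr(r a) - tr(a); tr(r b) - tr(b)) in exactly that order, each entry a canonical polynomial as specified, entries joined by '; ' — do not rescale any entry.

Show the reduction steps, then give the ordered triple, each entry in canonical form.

tr(a b a) = tr(a)*tr(b a) - tr(b) = x*z - y
tr(a^2 b a) = tr(a)*tr(a b a) - tr(a b) = x^2*z - x*y - z
tr(a^2 b a^2) = tr(a)*tr(a b a^2) - tr(a b a)  (reduce the a square) = x^3*z - x^2*y - 2*x*z + y
tr(b a b a) = tr(b a)*tr(b a) - tr(1)   [split at a repeated b] = z^2 - 2
tr(b a b) = tr(b)*tr(a b) - tr(a)   [square of b] = y*z - x
reduce: tr(a^2 b a b) = tr(a)*tr(b a b a) - tr(b a b)   [square of a] = x*z^2 - y*z - x
assemble the triple (tr(r) - 2; tr(r a) - x; tr(r b) - y)

x^2*z - x*y - z - 2; x^3*z - x^2*y - 2*x*z - x + y; x*z^2 - y*z - x - y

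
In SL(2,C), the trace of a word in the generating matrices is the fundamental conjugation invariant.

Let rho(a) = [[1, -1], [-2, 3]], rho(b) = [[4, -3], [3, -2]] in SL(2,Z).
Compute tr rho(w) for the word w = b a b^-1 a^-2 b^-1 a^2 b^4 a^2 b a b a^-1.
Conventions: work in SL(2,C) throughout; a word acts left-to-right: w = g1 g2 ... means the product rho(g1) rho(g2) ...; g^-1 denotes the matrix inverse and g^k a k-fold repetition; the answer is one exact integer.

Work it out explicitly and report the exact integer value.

-53210

rho(b) = [[4, -3], [3, -2]]
... * rho(a) = [[1, -1], [-2, 3]]  ->  [[10, -13], [7, -9]]
... * rho(b^-1) = [[-2, 3], [-3, 4]]  ->  [[19, -22], [13, -15]]
... * rho(a^-1) = [[3, 1], [2, 1]]  ->  [[13, -3], [9, -2]]
... * rho(a^-1) = [[3, 1], [2, 1]]  ->  [[33, 10], [23, 7]]
... * rho(b^-1) = [[-2, 3], [-3, 4]]  ->  [[-96, 139], [-67, 97]]
... * rho(a) = [[1, -1], [-2, 3]]  ->  [[-374, 513], [-261, 358]]
... * rho(a) = [[1, -1], [-2, 3]]  ->  [[-1400, 1913], [-977, 1335]]
... * rho(b) = [[4, -3], [3, -2]]  ->  [[139, 374], [97, 261]]
... * rho(b) = [[4, -3], [3, -2]]  ->  [[1678, -1165], [1171, -813]]
... * rho(b) = [[4, -3], [3, -2]]  ->  [[3217, -2704], [2245, -1887]]
... * rho(b) = [[4, -3], [3, -2]]  ->  [[4756, -4243], [3319, -2961]]
... * rho(a) = [[1, -1], [-2, 3]]  ->  [[13242, -17485], [9241, -12202]]
... * rho(a) = [[1, -1], [-2, 3]]  ->  [[48212, -65697], [33645, -45847]]
... * rho(b) = [[4, -3], [3, -2]]  ->  [[-4243, -13242], [-2961, -9241]]
... * rho(a) = [[1, -1], [-2, 3]]  ->  [[22241, -35483], [15521, -24762]]
... * rho(b) = [[4, -3], [3, -2]]  ->  [[-17485, 4243], [-12202, 2961]]
... * rho(a^-1) = [[3, 1], [2, 1]]  ->  [[-43969, -13242], [-30684, -9241]]
tr = -43969 + -9241 = -53210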